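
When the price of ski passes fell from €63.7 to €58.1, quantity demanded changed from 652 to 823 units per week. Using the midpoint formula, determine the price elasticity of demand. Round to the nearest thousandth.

-2.522

%ΔQ = (823 − 652)/[(652 + 823)/2] = 171/737.5 ≈ 0.2319.
%ΔP = (58.1 − 63.7)/[(63.7 + 58.1)/2] = -5.6/60.9 ≈ -0.0920.
Arc elasticity E = %ΔQ/%ΔP ≈ 0.2319/-0.0920 ≈ -2.522.
|E| > 1: demand is elastic over this range.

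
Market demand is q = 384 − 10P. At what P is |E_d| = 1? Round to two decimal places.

For linear demand q = a − bP, E = −bP/(a − bP). |E| = 1 ⇒ bP = a − bP ⇒ P = a/(2b).
P = 384/(2·10) = 19.20.

19.20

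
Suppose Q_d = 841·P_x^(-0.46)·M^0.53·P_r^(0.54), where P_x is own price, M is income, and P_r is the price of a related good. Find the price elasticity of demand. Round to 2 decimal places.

-0.46

For a Cobb–Douglas (constant-elasticity) form Q_d = A·P_x^α·…, the elasticity with respect to P_x equals the exponent α at every point.
Here the exponent on P_x is -0.46, so the price elasticity of demand is -0.46.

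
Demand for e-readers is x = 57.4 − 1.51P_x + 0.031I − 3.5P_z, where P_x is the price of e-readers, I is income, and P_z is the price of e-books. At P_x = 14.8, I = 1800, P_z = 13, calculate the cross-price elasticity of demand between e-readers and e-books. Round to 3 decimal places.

x = 57.4 − 1.51(14.8) + 0.031(1800) − 3.5(13) = 57.4 − 22.348 + 55.8 − 45.5 = 45.352.
∂x/∂P_z = −3.5, so E_xy = -3.5·(13/45.352) ≈ -1.003.
E_xy < 0: the goods are complements.

-1.003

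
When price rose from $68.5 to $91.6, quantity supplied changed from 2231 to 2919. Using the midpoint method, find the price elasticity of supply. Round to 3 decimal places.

0.926

%ΔQ = (2919 − 2231)/[(2231 + 2919)/2] = 688/2575 ≈ 0.2672.
%Δp = (91.6 − 68.5)/[(68.5 + 91.6)/2] = 23.1/80.05 ≈ 0.2886.
Arc elasticity E = %ΔQ/%Δp ≈ 0.2672/0.2886 ≈ 0.926.
|E| < 1: supply is inelastic over this range.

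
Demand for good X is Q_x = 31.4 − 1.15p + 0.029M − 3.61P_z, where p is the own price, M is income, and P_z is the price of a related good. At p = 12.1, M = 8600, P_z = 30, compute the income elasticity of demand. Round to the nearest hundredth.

Q_x = 31.4 − 1.15(12.1) + 0.029(8600) − 3.61(30) = 31.4 − 13.915 + 249.4 − 108.3 = 158.585.
∂Q_x/∂M = +0.029, so E_I = 0.029·(8600/158.585) ≈ 1.57.
E_I > 1: normal good (luxury).

1.57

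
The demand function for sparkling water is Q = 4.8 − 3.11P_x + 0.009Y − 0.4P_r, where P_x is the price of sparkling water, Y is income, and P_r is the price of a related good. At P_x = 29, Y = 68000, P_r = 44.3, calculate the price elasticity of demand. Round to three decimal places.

-0.177

First evaluate Q: 4.8 − 3.11(29) + 0.009(68000) − 0.4(44.3) = 4.8 − 90.19 + 612 − 17.72 = 508.89.
∂Q/∂P_x = −3.11, so E_p = (−3.11)·(29/508.89) ≈ -0.177.
|E_p| < 1: demand is inelastic.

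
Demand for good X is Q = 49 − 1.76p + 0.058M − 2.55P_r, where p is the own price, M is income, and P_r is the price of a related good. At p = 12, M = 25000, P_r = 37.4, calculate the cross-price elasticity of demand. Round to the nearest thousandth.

-0.069

Q = 49 − 1.76(12) + 0.058(25000) − 2.55(37.4) = 49 − 21.12 + 1450 − 95.37 = 1382.51.
∂Q/∂P_r = −2.55, so E_xy = -2.55·(37.4/1382.51) ≈ -0.069.
E_xy < 0: the goods are complements.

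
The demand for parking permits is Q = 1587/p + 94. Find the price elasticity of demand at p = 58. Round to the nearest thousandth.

-0.225

At p = 58, Q = 121.3621.
dQ/dp = −1587/p² = −0.4718.
Point elasticity E = (dQ/dp)·(p/Q) = -0.4718 × 58/121.3621 ≈ -0.225.
|E| < 1, so demand is inelastic at this price.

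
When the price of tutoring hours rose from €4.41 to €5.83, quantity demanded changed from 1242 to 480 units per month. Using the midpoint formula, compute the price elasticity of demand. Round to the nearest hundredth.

-3.19

%Δq = (480 − 1242)/[(1242 + 480)/2] = -762/861 ≈ -0.8850.
%Δp = (5.83 − 4.41)/[(4.41 + 5.83)/2] = 1.42/5.12 ≈ 0.2773.
Arc elasticity E = %Δq/%Δp ≈ -0.8850/0.2773 ≈ -3.19.
|E| > 1: demand is elastic over this range.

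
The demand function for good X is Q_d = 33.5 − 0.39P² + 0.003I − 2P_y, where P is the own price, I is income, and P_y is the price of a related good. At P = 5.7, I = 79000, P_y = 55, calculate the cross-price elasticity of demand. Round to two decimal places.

-0.74

Substituting, Q_d = 33.5 − 0.39(5.7)² + 0.003(79000) − 2(55) = 33.5 − 12.6711 + 237 − 110 = 147.8289.
∂Q_d/∂P_y = −2, so E_xy = -2·(55/147.8289) ≈ -0.74.
E_xy < 0: the goods are complements.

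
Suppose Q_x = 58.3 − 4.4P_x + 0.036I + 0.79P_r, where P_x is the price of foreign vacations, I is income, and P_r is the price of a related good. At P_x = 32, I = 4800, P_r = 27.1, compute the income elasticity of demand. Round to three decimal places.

Substituting, Q_x = 58.3 − 4.4(32) + 0.036(4800) + 0.79(27.1) = 58.3 − 140.8 + 172.8 + 21.409 = 111.709.
∂Q_x/∂I = +0.036, so E_I = 0.036·(4800/111.709) ≈ 1.547.
E_I > 1: normal good (luxury).

1.547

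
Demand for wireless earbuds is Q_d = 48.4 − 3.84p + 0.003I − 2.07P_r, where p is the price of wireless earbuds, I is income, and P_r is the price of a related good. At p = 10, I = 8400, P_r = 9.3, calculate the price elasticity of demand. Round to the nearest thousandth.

-2.408

Evaluating quantity at (p, I, P_r) gives Q_d = 48.4 − 3.84(10) + 0.003(8400) − 2.07(9.3) = 48.4 − 38.4 + 25.2 − 19.251 = 15.949.
∂Q_d/∂p = −3.84, so E_p = (−3.84)·(10/15.949) ≈ -2.408.
|E_p| > 1: demand is elastic.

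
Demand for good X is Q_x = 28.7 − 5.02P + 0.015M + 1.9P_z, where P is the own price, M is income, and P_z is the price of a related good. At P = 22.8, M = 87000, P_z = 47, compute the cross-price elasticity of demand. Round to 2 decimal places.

0.07

At the given point, Q_x = 28.7 − 5.02(22.8) + 0.015(87000) + 1.9(47) = 28.7 − 114.456 + 1305 + 89.3 = 1308.544.
∂Q_x/∂P_z = +1.9, so E_xy = 1.9·(47/1308.544) ≈ 0.07.
E_xy > 0: the goods are substitutes.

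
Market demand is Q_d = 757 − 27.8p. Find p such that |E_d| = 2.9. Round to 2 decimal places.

Set −bp/(a − bp) = −2.9 ⇒ bp = 2.9(a − bp) ⇒ bp(1+2.9) = 2.9·a.
p = 2.9·757/(27.8·3.9) ≈ 20.25.

20.25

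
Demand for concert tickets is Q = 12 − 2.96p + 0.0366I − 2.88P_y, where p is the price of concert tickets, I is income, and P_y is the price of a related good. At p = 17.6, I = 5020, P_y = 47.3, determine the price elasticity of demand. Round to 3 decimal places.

At the given point, Q = 12 − 2.96(17.6) + 0.0366(5020) − 2.88(47.3) = 12 − 52.096 + 183.732 − 136.224 = 7.412.
∂Q/∂p = −2.96, so E_p = (−2.96)·(17.6/7.412) ≈ -7.029.
|E_p| > 1: demand is elastic.

-7.029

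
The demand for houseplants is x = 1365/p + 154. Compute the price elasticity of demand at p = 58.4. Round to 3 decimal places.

At p = 58.4, x = 177.3733.
dx/dp = −1365/p² = −0.4002.
Point elasticity E = (dx/dp)·(p/x) = -0.4002 × 58.4/177.3733 ≈ -0.132.
|E| < 1, so demand is inelastic at this price.

-0.132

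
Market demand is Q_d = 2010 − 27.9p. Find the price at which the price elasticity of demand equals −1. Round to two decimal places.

For linear demand Q_d = a − bp, E = −bp/(a − bp). |E| = 1 ⇒ bp = a − bp ⇒ p = a/(2b).
p = 2010/(2·27.9) ≈ 36.02.

36.02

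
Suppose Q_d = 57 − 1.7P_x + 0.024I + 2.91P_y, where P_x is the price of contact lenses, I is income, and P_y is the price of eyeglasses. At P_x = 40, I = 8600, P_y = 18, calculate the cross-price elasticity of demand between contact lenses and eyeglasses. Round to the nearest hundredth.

At the given point, Q_d = 57 − 1.7(40) + 0.024(8600) + 2.91(18) = 57 − 68 + 206.4 + 52.38 = 247.78.
∂Q_d/∂P_y = +2.91, so E_xy = 2.91·(18/247.78) ≈ 0.21.
E_xy > 0: the goods are substitutes.

0.21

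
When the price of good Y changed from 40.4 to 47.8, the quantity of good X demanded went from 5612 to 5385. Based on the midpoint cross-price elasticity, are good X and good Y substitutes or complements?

complements

%ΔQ_x = (5385 − 5612)/[(5612+5385)/2] = -227/5498.5 ≈ -0.0413.
%ΔP_y = (47.8 − 40.4)/[(40.4+47.8)/2] ≈ 0.1678.
E_xy = -0.0413/0.1678 ≈ -0.246.
E_xy < 0, so the goods are complements.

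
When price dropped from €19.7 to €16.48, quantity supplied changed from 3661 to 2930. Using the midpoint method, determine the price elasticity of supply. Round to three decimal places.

1.246

%ΔQ = (2930 − 3661)/[(3661 + 2930)/2] = -731/3295.5 ≈ -0.2218.
%Δp = (16.48 − 19.7)/[(19.7 + 16.48)/2] = -3.22/18.09 ≈ -0.1780.
Arc elasticity E = %ΔQ/%Δp ≈ -0.2218/-0.1780 ≈ 1.246.
|E| > 1: supply is elastic over this range.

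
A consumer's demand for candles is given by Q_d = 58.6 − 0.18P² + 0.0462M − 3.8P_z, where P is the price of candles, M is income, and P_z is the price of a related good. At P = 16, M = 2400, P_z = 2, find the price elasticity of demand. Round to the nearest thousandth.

First evaluate Q_d: 58.6 − 0.18(16)² + 0.0462(2400) − 3.8(2) = 58.6 − 46.08 + 110.88 − 7.6 = 115.8.
∂Q_d/∂P = −2·0.18·P = -5.76, so E_p = -5.76·(16/115.8) ≈ -0.796.
|E_p| < 1: demand is inelastic.

-0.796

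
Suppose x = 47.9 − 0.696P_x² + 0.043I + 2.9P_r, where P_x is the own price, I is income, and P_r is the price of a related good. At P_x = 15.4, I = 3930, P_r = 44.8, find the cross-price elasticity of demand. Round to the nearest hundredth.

Evaluating quantity at (P_x, I, P_r) gives x = 47.9 − 0.696(15.4)² + 0.043(3930) + 2.9(44.8) = 47.9 − 165.0634 + 168.99 + 129.92 = 181.7466.
∂x/∂P_r = +2.9, so E_xy = 2.9·(44.8/181.7466) ≈ 0.71.
E_xy > 0: the goods are substitutes.

0.71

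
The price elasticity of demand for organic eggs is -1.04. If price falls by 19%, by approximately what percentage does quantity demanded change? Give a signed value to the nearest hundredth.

%ΔQ ≈ E × %ΔP = (-1.04) × (-19%) = 19.76%.

19.76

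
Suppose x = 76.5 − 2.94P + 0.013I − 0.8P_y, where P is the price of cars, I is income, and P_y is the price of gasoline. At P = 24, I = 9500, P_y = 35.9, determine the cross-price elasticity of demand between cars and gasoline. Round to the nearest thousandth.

At the given point, x = 76.5 − 2.94(24) + 0.013(9500) − 0.8(35.9) = 76.5 − 70.56 + 123.5 − 28.72 = 100.72.
∂x/∂P_y = −0.8, so E_xy = -0.8·(35.9/100.72) ≈ -0.285.
E_xy < 0: the goods are complements.

-0.285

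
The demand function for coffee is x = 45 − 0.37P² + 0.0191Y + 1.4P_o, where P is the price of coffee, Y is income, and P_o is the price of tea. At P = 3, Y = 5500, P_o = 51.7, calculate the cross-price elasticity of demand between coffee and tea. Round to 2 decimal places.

x = 45 − 0.37(3)² + 0.0191(5500) + 1.4(51.7) = 45 − 3.33 + 105.05 + 72.38 = 219.1.
∂x/∂P_o = +1.4, so E_xy = 1.4·(51.7/219.1) ≈ 0.33.
E_xy > 0: the goods are substitutes.

0.33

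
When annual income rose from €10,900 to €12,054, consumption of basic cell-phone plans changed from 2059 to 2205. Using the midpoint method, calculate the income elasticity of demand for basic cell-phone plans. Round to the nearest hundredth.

%ΔQ = (2205 − 2059)/[(2059+2205)/2] = 146/2132 ≈ 0.0685.
%ΔY = (12,054 − 10,900)/[(10,900+12,054)/2] = 1154/11477 ≈ 0.1005.
E_I = %ΔQ/%ΔY ≈ 0.68.
E_I ∈ (0,1): normal good (necessity).

0.68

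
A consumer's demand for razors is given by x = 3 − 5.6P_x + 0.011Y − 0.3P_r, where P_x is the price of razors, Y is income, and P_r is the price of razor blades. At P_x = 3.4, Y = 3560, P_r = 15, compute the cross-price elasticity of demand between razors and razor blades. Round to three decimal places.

Evaluating quantity at (P_x, Y, P_r) gives x = 3 − 5.6(3.4) + 0.011(3560) − 0.3(15) = 3 − 19.04 + 39.16 − 4.5 = 18.62.
∂x/∂P_r = −0.3, so E_xy = -0.3·(15/18.62) ≈ -0.242.
E_xy < 0: the goods are complements.

-0.242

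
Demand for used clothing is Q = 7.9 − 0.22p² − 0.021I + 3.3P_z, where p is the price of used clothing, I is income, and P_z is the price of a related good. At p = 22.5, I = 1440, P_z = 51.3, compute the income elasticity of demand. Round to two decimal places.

-0.85

At the given point, Q = 7.9 − 0.22(22.5)² − 0.021(1440) + 3.3(51.3) = 7.9 − 111.375 − 30.24 + 169.29 = 35.575.
∂Q/∂I = −0.021, so E_I = -0.021·(1440/35.575) ≈ -0.85.
E_I < 0: inferior good.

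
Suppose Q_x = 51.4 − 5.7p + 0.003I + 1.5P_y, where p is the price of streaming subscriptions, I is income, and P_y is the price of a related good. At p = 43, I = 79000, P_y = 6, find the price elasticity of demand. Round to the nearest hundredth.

Substituting, Q_x = 51.4 − 5.7(43) + 0.003(79000) + 1.5(6) = 51.4 − 245.1 + 237 + 9 = 52.3.
∂Q_x/∂p = −5.7, so E_p = (−5.7)·(43/52.3) ≈ -4.69.
|E_p| > 1: demand is elastic.

-4.69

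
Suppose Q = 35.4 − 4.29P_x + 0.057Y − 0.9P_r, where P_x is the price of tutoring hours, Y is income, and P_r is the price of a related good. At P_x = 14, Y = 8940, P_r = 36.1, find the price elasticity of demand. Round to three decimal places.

-0.133

Evaluating quantity at (P_x, Y, P_r) gives Q = 35.4 − 4.29(14) + 0.057(8940) − 0.9(36.1) = 35.4 − 60.06 + 509.58 − 32.49 = 452.43.
∂Q/∂P_x = −4.29, so E_p = (−4.29)·(14/452.43) ≈ -0.133.
|E_p| < 1: demand is inelastic.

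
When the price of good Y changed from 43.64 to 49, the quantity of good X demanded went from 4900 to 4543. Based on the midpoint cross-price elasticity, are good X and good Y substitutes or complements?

%ΔQ_x = (4543 − 4900)/[(4900+4543)/2] = -357/4721.5 ≈ -0.0756.
%ΔP_y = (49 − 43.64)/[(43.64+49)/2] ≈ 0.1157.
E_xy = -0.0756/0.1157 ≈ -0.653.
E_xy < 0, so the goods are complements.

complements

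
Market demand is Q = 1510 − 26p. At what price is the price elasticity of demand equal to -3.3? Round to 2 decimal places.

Set −bp/(a − bp) = −3.3 ⇒ bp = 3.3(a − bp) ⇒ bp(1+3.3) = 3.3·a.
p = 3.3·1510/(26·4.3) ≈ 44.57.

44.57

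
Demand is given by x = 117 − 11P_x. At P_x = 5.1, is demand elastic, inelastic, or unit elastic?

At P_x = 5.1, x = 60.9.
dx/dP_x = −11.
Point elasticity E = (dx/dP_x)·(P_x/x) = -11 × 5.1/60.9 ≈ -0.921.
|E| ≈ 0.921 < 1, so demand is inelastic.

inelastic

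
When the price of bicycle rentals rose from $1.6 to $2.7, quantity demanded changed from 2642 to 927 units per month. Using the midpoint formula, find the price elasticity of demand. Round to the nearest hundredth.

%ΔQ = (927 − 2642)/[(2642 + 927)/2] = -1715/1784.5 ≈ -0.9611.
%ΔP = (2.7 − 1.6)/[(1.6 + 2.7)/2] = 1.1/2.15 ≈ 0.5116.
Arc elasticity E = %ΔQ/%ΔP ≈ -0.9611/0.5116 ≈ -1.88.
|E| > 1: demand is elastic over this range.

-1.88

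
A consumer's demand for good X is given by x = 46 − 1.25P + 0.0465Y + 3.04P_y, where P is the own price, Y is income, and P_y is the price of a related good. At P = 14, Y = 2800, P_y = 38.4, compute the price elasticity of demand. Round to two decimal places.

-0.06

Substituting, x = 46 − 1.25(14) + 0.0465(2800) + 3.04(38.4) = 46 − 17.5 + 130.2 + 116.736 = 275.436.
∂x/∂P = −1.25, so E_p = (−1.25)·(14/275.436) ≈ -0.06.
|E_p| < 1: demand is inelastic.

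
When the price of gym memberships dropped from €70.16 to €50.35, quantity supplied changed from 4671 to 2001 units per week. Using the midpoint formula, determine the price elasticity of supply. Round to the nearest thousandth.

%Δq = (2001 − 4671)/[(4671 + 2001)/2] = -2670/3336 ≈ -0.8004.
%Δp = (50.35 − 70.16)/[(70.16 + 50.35)/2] = -19.81/60.255 ≈ -0.3288.
Arc elasticity E = %Δq/%Δp ≈ -0.8004/-0.3288 ≈ 2.434.
|E| > 1: supply is elastic over this range.

2.434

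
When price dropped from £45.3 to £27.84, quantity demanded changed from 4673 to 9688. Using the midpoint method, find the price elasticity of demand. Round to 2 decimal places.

%Δq = (9688 − 4673)/[(4673 + 9688)/2] = 5015/7180.5 ≈ 0.6984.
%ΔP = (27.84 − 45.3)/[(45.3 + 27.84)/2] = -17.46/36.57 ≈ -0.4774.
Arc elasticity E = %Δq/%ΔP ≈ 0.6984/-0.4774 ≈ -1.46.
|E| > 1: demand is elastic over this range.

-1.46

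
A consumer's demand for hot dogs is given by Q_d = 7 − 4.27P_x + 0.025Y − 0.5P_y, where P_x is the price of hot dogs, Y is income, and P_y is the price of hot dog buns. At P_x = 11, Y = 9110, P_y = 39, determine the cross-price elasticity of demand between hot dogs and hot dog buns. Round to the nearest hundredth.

Substituting, Q_d = 7 − 4.27(11) + 0.025(9110) − 0.5(39) = 7 − 46.97 + 227.75 − 19.5 = 168.28.
∂Q_d/∂P_y = −0.5, so E_xy = -0.5·(39/168.28) ≈ -0.12.
E_xy < 0: the goods are complements.

-0.12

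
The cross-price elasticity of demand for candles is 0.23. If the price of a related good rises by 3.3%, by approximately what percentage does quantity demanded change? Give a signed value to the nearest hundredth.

0.76

%ΔQ ≈ E × %ΔP_y = (0.23) × (3.3%) ≈ 0.76%.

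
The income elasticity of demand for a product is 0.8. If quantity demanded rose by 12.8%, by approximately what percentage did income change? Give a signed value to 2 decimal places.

16.00

%ΔQ ≈ E × %ΔI ⇒ %ΔI = %ΔQ / E = (12.8%)/(0.8) = 16.00%.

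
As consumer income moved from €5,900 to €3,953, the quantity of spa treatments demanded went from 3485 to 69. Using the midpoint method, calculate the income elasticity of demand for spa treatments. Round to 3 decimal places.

%ΔQ = (69 − 3485)/[(3485+69)/2] = -3416/1777 ≈ -1.9223.
%ΔM = (3,953 − 5,900)/[(5,900+3,953)/2] = -1947/4926.5 ≈ -0.3952.
E_I = %ΔQ/%ΔM ≈ 4.864.
E_I > 1: normal good (luxury).

4.864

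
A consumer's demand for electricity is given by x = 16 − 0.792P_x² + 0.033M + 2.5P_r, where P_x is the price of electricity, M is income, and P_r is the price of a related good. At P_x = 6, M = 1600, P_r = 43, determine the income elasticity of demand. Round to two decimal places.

Evaluating quantity at (P_x, M, P_r) gives x = 16 − 0.792(6)² + 0.033(1600) + 2.5(43) = 16 − 28.512 + 52.8 + 107.5 = 147.788.
∂x/∂M = +0.033, so E_I = 0.033·(1600/147.788) ≈ 0.36.
E_I ∈ (0,1): normal good (necessity).

0.36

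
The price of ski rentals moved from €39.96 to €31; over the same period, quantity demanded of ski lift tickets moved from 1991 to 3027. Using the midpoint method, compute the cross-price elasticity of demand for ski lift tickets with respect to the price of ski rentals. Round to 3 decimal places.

%ΔQ_x = (3027 − 1991)/[(1991+3027)/2] = 1036/2509 ≈ 0.4129.
%ΔP_y = (31 − 39.96)/[(39.96+31)/2] ≈ -0.2525.
E_xy = 0.4129/-0.2525 ≈ -1.635.
E_xy < 0, so ski lift tickets and ski rentals are complements.

-1.635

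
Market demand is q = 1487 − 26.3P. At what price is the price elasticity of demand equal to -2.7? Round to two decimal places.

41.26

Set −bP/(a − bP) = −2.7 ⇒ bP = 2.7(a − bP) ⇒ bP(1+2.7) = 2.7·a.
P = 2.7·1487/(26.3·3.7) ≈ 41.26.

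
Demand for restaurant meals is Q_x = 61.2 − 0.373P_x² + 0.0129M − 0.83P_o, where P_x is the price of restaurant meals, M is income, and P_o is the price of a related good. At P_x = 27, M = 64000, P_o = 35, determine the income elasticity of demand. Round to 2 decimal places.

Q_x = 61.2 − 0.373(27)² + 0.0129(64000) − 0.83(35) = 61.2 − 271.917 + 825.6 − 29.05 = 585.833.
∂Q_x/∂M = +0.0129, so E_I = 0.0129·(64000/585.833) ≈ 1.41.
E_I > 1: normal good (luxury).

1.41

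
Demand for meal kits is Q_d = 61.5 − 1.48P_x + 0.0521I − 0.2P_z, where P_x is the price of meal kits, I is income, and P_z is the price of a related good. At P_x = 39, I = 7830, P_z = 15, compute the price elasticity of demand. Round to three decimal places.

-0.141

At the given point, Q_d = 61.5 − 1.48(39) + 0.0521(7830) − 0.2(15) = 61.5 − 57.72 + 407.943 − 3 = 408.723.
∂Q_d/∂P_x = −1.48, so E_p = (−1.48)·(39/408.723) ≈ -0.141.
|E_p| < 1: demand is inelastic.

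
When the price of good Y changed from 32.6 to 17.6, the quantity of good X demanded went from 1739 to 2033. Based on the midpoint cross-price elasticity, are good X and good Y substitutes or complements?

%ΔQ_x = (2033 − 1739)/[(1739+2033)/2] = 294/1886 ≈ 0.1559.
%ΔP_y = (17.6 − 32.6)/[(32.6+17.6)/2] ≈ -0.5976.
E_xy = 0.1559/-0.5976 ≈ -0.261.
E_xy < 0, so the goods are complements.

complements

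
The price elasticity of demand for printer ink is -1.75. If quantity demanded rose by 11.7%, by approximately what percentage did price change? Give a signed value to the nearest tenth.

%ΔQ ≈ E × %ΔP ⇒ %ΔP = %ΔQ / E = (11.7%)/(-1.75) ≈ -6.7%.

-6.7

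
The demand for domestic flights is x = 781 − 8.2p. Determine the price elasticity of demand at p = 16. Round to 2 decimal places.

-0.20

At p = 16, x = 649.8.
dx/dp = −8.2.
Point elasticity E = (dx/dp)·(p/x) = -8.2 × 16/649.8 ≈ -0.20.
|E| < 1, so demand is inelastic at this price.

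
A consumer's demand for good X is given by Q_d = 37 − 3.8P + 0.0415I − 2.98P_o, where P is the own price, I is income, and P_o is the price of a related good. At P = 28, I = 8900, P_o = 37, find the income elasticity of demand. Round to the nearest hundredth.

1.95

First evaluate Q_d: 37 − 3.8(28) + 0.0415(8900) − 2.98(37) = 37 − 106.4 + 369.35 − 110.26 = 189.69.
∂Q_d/∂I = +0.0415, so E_I = 0.0415·(8900/189.69) ≈ 1.95.
E_I > 1: normal good (luxury).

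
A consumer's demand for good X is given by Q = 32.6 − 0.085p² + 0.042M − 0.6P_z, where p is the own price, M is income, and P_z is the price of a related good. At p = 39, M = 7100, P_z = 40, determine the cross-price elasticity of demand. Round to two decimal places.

First evaluate Q: 32.6 − 0.085(39)² + 0.042(7100) − 0.6(40) = 32.6 − 129.285 + 298.2 − 24 = 177.515.
∂Q/∂P_z = −0.6, so E_xy = -0.6·(40/177.515) ≈ -0.14.
E_xy < 0: the goods are complements.

-0.14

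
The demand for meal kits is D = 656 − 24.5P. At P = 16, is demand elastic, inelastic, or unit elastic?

At P = 16, D = 264.
dD/dP = −24.5.
Point elasticity E = (dD/dP)·(P/D) = -24.5 × 16/264 ≈ -1.485.
|E| ≈ 1.485 > 1, so demand is elastic.

elastic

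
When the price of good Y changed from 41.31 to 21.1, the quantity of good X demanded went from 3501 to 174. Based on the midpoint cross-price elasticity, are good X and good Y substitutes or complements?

%ΔQ_x = (174 − 3501)/[(3501+174)/2] = -3327/1837.5 ≈ -1.8106.
%ΔP_y = (21.1 − 41.31)/[(41.31+21.1)/2] ≈ -0.6477.
E_xy = -1.8106/-0.6477 ≈ 2.796.
E_xy > 0, so the goods are substitutes.

substitutes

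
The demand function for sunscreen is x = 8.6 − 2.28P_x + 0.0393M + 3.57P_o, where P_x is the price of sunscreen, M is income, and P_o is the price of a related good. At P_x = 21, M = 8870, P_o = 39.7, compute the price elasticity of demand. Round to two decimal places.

At the given point, x = 8.6 − 2.28(21) + 0.0393(8870) + 3.57(39.7) = 8.6 − 47.88 + 348.591 + 141.729 = 451.04.
∂x/∂P_x = −2.28, so E_p = (−2.28)·(21/451.04) ≈ -0.11.
|E_p| < 1: demand is inelastic.

-0.11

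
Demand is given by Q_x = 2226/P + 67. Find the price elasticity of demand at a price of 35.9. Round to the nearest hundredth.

-0.48

At P = 35.9, Q_x = 129.0056.
dQ_x/dP = −2226/P² = −1.7272.
Point elasticity E = (dQ_x/dP)·(P/Q_x) = -1.7272 × 35.9/129.0056 ≈ -0.48.
|E| < 1, so demand is inelastic at this price.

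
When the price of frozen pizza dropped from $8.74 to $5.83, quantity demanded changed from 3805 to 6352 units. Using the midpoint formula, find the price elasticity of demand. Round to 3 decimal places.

-1.256

%ΔQ = (6352 − 3805)/[(3805 + 6352)/2] = 2547/5078.5 ≈ 0.5015.
%Δp = (5.83 − 8.74)/[(8.74 + 5.83)/2] = -2.91/7.285 ≈ -0.3995.
Arc elasticity E = %ΔQ/%Δp ≈ 0.5015/-0.3995 ≈ -1.256.
|E| > 1: demand is elastic over this range.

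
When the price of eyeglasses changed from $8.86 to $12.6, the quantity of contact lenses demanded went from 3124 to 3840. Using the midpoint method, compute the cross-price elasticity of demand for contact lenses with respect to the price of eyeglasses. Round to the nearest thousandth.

%ΔQ_x = (3840 − 3124)/[(3124+3840)/2] = 716/3482 ≈ 0.2056.
%ΔP_y = (12.6 − 8.86)/[(8.86+12.6)/2] ≈ 0.3486.
E_xy = 0.2056/0.3486 ≈ 0.590.
E_xy > 0, so contact lenses and eyeglasses are substitutes.

0.590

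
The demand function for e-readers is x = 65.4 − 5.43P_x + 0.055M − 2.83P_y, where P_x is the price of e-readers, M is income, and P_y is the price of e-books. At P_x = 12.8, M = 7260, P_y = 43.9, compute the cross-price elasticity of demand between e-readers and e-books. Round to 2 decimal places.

-0.46

First evaluate x: 65.4 − 5.43(12.8) + 0.055(7260) − 2.83(43.9) = 65.4 − 69.504 + 399.3 − 124.237 = 270.959.
∂x/∂P_y = −2.83, so E_xy = -2.83·(43.9/270.959) ≈ -0.46.
E_xy < 0: the goods are complements.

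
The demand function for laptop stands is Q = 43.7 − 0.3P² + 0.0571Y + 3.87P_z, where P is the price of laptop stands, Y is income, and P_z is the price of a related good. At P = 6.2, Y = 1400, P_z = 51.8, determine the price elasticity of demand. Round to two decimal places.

-0.07

Substituting, Q = 43.7 − 0.3(6.2)² + 0.0571(1400) + 3.87(51.8) = 43.7 − 11.532 + 79.94 + 200.466 = 312.574.
∂Q/∂P = −2·0.3·P = -3.72, so E_p = -3.72·(6.2/312.574) ≈ -0.07.
|E_p| < 1: demand is inelastic.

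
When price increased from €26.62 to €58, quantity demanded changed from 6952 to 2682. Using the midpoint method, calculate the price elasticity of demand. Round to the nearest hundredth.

-1.20

%Δq = (2682 − 6952)/[(6952 + 2682)/2] = -4270/4817 ≈ -0.8864.
%ΔP = (58 − 26.62)/[(26.62 + 58)/2] = 31.38/42.31 ≈ 0.7417.
Arc elasticity E = %Δq/%ΔP ≈ -0.8864/0.7417 ≈ -1.20.
|E| > 1: demand is elastic over this range.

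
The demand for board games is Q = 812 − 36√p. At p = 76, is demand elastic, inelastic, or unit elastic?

inelastic

At p = 76, Q = 498.1593.
dQ/dp = −36/(2√p) = −36/(2·8.7178).
Point elasticity E = (dQ/dp)·(p/Q) = -2.0647 × 76/498.1593 ≈ -0.315.
|E| ≈ 0.315 < 1, so demand is inelastic.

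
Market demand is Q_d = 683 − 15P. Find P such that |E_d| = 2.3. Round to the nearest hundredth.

Set −bP/(a − bP) = −2.3 ⇒ bP = 2.3(a − bP) ⇒ bP(1+2.3) = 2.3·a.
P = 2.3·683/(15·3.3) ≈ 31.74.

31.74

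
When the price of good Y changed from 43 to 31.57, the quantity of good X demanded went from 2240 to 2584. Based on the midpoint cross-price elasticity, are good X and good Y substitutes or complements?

%ΔQ_x = (2584 − 2240)/[(2240+2584)/2] = 344/2412 ≈ 0.1426.
%ΔP_y = (31.57 − 43)/[(43+31.57)/2] ≈ -0.3066.
E_xy = 0.1426/-0.3066 ≈ -0.465.
E_xy < 0, so the goods are complements.

complements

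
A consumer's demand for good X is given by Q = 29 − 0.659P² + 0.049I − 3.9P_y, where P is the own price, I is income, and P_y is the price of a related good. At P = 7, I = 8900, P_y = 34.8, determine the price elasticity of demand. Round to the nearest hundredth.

At the given point, Q = 29 − 0.659(7)² + 0.049(8900) − 3.9(34.8) = 29 − 32.291 + 436.1 − 135.72 = 297.089.
∂Q/∂P = −2·0.659·P = -9.226, so E_p = -9.226·(7/297.089) ≈ -0.22.
|E_p| < 1: demand is inelastic.

-0.22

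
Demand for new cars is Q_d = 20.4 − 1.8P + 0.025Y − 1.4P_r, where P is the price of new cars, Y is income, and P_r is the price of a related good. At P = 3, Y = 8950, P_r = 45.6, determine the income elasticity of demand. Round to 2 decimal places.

1.28

Substituting, Q_d = 20.4 − 1.8(3) + 0.025(8950) − 1.4(45.6) = 20.4 − 5.4 + 223.75 − 63.84 = 174.91.
∂Q_d/∂Y = +0.025, so E_I = 0.025·(8950/174.91) ≈ 1.28.
E_I > 1: normal good (luxury).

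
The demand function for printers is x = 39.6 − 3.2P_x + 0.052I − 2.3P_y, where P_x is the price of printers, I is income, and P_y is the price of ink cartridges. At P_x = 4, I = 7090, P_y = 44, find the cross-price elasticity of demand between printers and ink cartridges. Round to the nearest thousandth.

First evaluate x: 39.6 − 3.2(4) + 0.052(7090) − 2.3(44) = 39.6 − 12.8 + 368.68 − 101.2 = 294.28.
∂x/∂P_y = −2.3, so E_xy = -2.3·(44/294.28) ≈ -0.344.
E_xy < 0: the goods are complements.

-0.344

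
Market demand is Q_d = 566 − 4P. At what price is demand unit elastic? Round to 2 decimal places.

70.75

For linear demand Q_d = a − bP, E = −bP/(a − bP). |E| = 1 ⇒ bP = a − bP ⇒ P = a/(2b).
P = 566/(2·4) = 70.75.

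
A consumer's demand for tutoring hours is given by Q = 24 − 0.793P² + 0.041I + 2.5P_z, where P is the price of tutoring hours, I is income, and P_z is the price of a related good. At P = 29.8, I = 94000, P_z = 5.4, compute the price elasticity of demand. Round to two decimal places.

First evaluate Q: 24 − 0.793(29.8)² + 0.041(94000) + 2.5(5.4) = 24 − 704.2157 + 3854 + 13.5 = 3187.2843.
∂Q/∂P = −2·0.793·P = -47.2628, so E_p = -47.2628·(29.8/3187.2843) ≈ -0.44.
|E_p| < 1: demand is inelastic.

-0.44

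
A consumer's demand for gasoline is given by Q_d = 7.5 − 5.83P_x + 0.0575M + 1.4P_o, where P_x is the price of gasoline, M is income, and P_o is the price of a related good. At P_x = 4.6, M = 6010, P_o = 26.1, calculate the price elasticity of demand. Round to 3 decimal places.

-0.074

At the given point, Q_d = 7.5 − 5.83(4.6) + 0.0575(6010) + 1.4(26.1) = 7.5 − 26.818 + 345.575 + 36.54 = 362.797.
∂Q_d/∂P_x = −5.83, so E_p = (−5.83)·(4.6/362.797) ≈ -0.074.
|E_p| < 1: demand is inelastic.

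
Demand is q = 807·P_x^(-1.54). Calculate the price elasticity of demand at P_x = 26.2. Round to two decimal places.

-1.54

For a Cobb–Douglas (constant-elasticity) form q = A·P_x^α·…, the elasticity with respect to P_x equals the exponent α at every point.
Here the exponent on P_x is -1.54, so the price elasticity of demand is -1.54.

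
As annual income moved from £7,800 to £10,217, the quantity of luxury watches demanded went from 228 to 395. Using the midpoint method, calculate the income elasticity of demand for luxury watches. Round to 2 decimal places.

2.00

%ΔQ = (395 − 228)/[(228+395)/2] = 167/311.5 ≈ 0.5361.
%ΔY = (10,217 − 7,800)/[(7,800+10,217)/2] = 2417/9008.5 ≈ 0.2683.
E_I = %ΔQ/%ΔY ≈ 2.00.
E_I > 1: normal good (luxury).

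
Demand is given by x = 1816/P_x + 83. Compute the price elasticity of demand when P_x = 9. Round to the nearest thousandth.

At P_x = 9, x = 284.7778.
dx/dP_x = −1816/P_x² = −22.4198.
Point elasticity E = (dx/dP_x)·(P_x/x) = -22.4198 × 9/284.7778 ≈ -0.709.
|E| < 1, so demand is inelastic at this price.

-0.709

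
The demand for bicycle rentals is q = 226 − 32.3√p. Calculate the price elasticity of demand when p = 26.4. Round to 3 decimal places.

At p = 26.4, q = 60.0396.
dq/dp = −32.3/(2√p) = −32.3/(2·5.1381).
Point elasticity E = (dq/dp)·(p/q) = -3.1432 × 26.4/60.0396 ≈ -1.382.
|E| > 1, so demand is elastic at this price.

-1.382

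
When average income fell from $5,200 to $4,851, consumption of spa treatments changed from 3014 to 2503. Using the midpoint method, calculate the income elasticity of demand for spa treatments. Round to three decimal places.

%ΔQ = (2503 − 3014)/[(3014+2503)/2] = -511/2758.5 ≈ -0.1852.
%ΔI = (4,851 − 5,200)/[(5,200+4,851)/2] = -349/5025.5 ≈ -0.0694.
E_I = %ΔQ/%ΔI ≈ 2.667.
E_I > 1: normal good (luxury).

2.667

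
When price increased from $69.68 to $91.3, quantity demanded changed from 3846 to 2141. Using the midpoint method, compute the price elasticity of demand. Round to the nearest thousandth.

-2.120

%Δq = (2141 − 3846)/[(3846 + 2141)/2] = -1705/2993.5 ≈ -0.5696.
%Δp = (91.3 − 69.68)/[(69.68 + 91.3)/2] = 21.62/80.49 ≈ 0.2686.
Arc elasticity E = %Δq/%Δp ≈ -0.5696/0.2686 ≈ -2.120.
|E| > 1: demand is elastic over this range.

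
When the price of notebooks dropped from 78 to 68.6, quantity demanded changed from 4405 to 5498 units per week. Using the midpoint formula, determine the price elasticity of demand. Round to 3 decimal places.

%ΔQ = (5498 − 4405)/[(4405 + 5498)/2] = 1093/4951.5 ≈ 0.2207.
%ΔP = (68.6 − 78)/[(78 + 68.6)/2] = -9.4/73.3 ≈ -0.1282.
Arc elasticity E = %ΔQ/%ΔP ≈ 0.2207/-0.1282 ≈ -1.721.
|E| > 1: demand is elastic over this range.

-1.721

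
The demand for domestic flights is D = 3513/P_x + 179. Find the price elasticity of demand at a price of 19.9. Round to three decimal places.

At P_x = 19.9, D = 355.5327.
dD/dP_x = −3513/P_x² = −8.871.
Point elasticity E = (dD/dP_x)·(P_x/D) = -8.871 × 19.9/355.5327 ≈ -0.497.
|E| < 1, so demand is inelastic at this price.

-0.497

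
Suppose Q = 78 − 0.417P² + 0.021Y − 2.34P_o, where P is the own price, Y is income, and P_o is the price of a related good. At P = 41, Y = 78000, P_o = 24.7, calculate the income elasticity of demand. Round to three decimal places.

1.711

First evaluate Q: 78 − 0.417(41)² + 0.021(78000) − 2.34(24.7) = 78 − 700.977 + 1638 − 57.798 = 957.225.
∂Q/∂Y = +0.021, so E_I = 0.021·(78000/957.225) ≈ 1.711.
E_I > 1: normal good (luxury).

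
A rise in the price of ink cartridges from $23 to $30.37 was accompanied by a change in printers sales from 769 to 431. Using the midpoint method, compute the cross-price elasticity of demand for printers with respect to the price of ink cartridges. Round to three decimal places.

-2.040

%ΔQ_x = (431 − 769)/[(769+431)/2] = -338/600 ≈ -0.5633.
%ΔP_y = (30.37 − 23)/[(23+30.37)/2] ≈ 0.2762.
E_xy = -0.5633/0.2762 ≈ -2.040.
E_xy < 0, so printers and ink cartridges are complements.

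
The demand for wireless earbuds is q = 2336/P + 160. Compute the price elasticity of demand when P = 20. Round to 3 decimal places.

At P = 20, q = 276.8.
dq/dP = −2336/P² = −5.84.
Point elasticity E = (dq/dP)·(P/q) = -5.84 × 20/276.8 ≈ -0.422.
|E| < 1, so demand is inelastic at this price.

-0.422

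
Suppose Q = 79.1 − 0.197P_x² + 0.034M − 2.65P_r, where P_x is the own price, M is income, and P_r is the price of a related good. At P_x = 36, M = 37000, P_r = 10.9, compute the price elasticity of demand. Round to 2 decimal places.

First evaluate Q: 79.1 − 0.197(36)² + 0.034(37000) − 2.65(10.9) = 79.1 − 255.312 + 1258 − 28.885 = 1052.903.
∂Q/∂P_x = −2·0.197·P_x = -14.184, so E_p = -14.184·(36/1052.903) ≈ -0.48.
|E_p| < 1: demand is inelastic.

-0.48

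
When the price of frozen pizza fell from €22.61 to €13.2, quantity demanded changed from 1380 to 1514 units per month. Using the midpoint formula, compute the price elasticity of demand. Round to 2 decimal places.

%Δq = (1514 − 1380)/[(1380 + 1514)/2] = 134/1447 ≈ 0.0926.
%Δp = (13.2 − 22.61)/[(22.61 + 13.2)/2] = -9.41/17.905 ≈ -0.5256.
Arc elasticity E = %Δq/%Δp ≈ 0.0926/-0.5256 ≈ -0.18.
|E| < 1: demand is inelastic over this range.

-0.18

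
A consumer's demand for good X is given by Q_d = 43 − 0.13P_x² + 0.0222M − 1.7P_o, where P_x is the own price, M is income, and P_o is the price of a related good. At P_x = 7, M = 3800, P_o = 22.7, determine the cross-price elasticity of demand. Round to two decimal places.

-0.47

Q_d = 43 − 0.13(7)² + 0.0222(3800) − 1.7(22.7) = 43 − 6.37 + 84.36 − 38.59 = 82.4.
∂Q_d/∂P_o = −1.7, so E_xy = -1.7·(22.7/82.4) ≈ -0.47.
E_xy < 0: the goods are complements.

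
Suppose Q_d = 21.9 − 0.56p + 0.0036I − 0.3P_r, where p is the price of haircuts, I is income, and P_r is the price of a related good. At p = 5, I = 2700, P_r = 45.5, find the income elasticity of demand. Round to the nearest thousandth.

0.641

Substituting, Q_d = 21.9 − 0.56(5) + 0.0036(2700) − 0.3(45.5) = 21.9 − 2.8 + 9.72 − 13.65 = 15.17.
∂Q_d/∂I = +0.0036, so E_I = 0.0036·(2700/15.17) ≈ 0.641.
E_I ∈ (0,1): normal good (necessity).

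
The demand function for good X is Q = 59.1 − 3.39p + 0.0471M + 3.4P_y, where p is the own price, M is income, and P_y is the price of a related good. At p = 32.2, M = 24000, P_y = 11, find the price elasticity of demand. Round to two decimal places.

-0.10

Q = 59.1 − 3.39(32.2) + 0.0471(24000) + 3.4(11) = 59.1 − 109.158 + 1130.4 + 37.4 = 1117.742.
∂Q/∂p = −3.39, so E_p = (−3.39)·(32.2/1117.742) ≈ -0.10.
|E_p| < 1: demand is inelastic.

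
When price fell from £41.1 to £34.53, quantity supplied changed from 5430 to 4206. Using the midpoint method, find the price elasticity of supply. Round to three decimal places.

%ΔQ = (4206 − 5430)/[(5430 + 4206)/2] = -1224/4818 ≈ -0.2540.
%ΔP = (34.53 − 41.1)/[(41.1 + 34.53)/2] = -6.57/37.815 ≈ -0.1737.
Arc elasticity E = %ΔQ/%ΔP ≈ -0.2540/-0.1737 ≈ 1.462.
|E| > 1: supply is elastic over this range.

1.462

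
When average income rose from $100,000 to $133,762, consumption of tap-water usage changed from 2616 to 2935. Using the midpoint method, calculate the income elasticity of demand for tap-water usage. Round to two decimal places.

%ΔQ = (2935 − 2616)/[(2616+2935)/2] = 319/2775.5 ≈ 0.1149.
%ΔI = (133,762 − 100,000)/[(100,000+133,762)/2] = 33762/116881 ≈ 0.2889.
E_I = %ΔQ/%ΔI ≈ 0.40.
E_I ∈ (0,1): normal good (necessity).

0.40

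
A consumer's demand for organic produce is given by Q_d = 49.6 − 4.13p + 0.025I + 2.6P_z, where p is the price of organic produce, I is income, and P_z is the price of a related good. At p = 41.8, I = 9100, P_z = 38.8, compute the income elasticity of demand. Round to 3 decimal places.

Q_d = 49.6 − 4.13(41.8) + 0.025(9100) + 2.6(38.8) = 49.6 − 172.634 + 227.5 + 100.88 = 205.346.
∂Q_d/∂I = +0.025, so E_I = 0.025·(9100/205.346) ≈ 1.108.
E_I > 1: normal good (luxury).

1.108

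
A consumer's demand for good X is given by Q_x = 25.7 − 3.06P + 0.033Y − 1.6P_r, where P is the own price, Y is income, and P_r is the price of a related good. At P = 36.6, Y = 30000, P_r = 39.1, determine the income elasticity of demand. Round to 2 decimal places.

First evaluate Q_x: 25.7 − 3.06(36.6) + 0.033(30000) − 1.6(39.1) = 25.7 − 111.996 + 990 − 62.56 = 841.144.
∂Q_x/∂Y = +0.033, so E_I = 0.033·(30000/841.144) ≈ 1.18.
E_I > 1: normal good (luxury).

1.18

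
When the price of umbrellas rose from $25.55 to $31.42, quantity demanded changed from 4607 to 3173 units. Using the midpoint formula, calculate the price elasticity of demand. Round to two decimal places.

-1.79

%ΔQ = (3173 − 4607)/[(4607 + 3173)/2] = -1434/3890 ≈ -0.3686.
%ΔP = (31.42 − 25.55)/[(25.55 + 31.42)/2] = 5.87/28.485 ≈ 0.2061.
Arc elasticity E = %ΔQ/%ΔP ≈ -0.3686/0.2061 ≈ -1.79.
|E| > 1: demand is elastic over this range.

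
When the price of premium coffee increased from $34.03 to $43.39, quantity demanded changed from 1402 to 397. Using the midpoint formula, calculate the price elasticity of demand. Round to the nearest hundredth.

%Δq = (397 − 1402)/[(1402 + 397)/2] = -1005/899.5 ≈ -1.1173.
%Δp = (43.39 − 34.03)/[(34.03 + 43.39)/2] = 9.36/38.71 ≈ 0.2418.
Arc elasticity E = %Δq/%Δp ≈ -1.1173/0.2418 ≈ -4.62.
|E| > 1: demand is elastic over this range.

-4.62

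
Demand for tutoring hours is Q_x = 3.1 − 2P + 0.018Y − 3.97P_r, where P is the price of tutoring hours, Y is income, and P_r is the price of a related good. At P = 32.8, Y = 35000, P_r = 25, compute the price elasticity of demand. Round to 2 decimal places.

-0.14

First evaluate Q_x: 3.1 − 2(32.8) + 0.018(35000) − 3.97(25) = 3.1 − 65.6 + 630 − 99.25 = 468.25.
∂Q_x/∂P = −2, so E_p = (−2)·(32.8/468.25) ≈ -0.14.
|E_p| < 1: demand is inelastic.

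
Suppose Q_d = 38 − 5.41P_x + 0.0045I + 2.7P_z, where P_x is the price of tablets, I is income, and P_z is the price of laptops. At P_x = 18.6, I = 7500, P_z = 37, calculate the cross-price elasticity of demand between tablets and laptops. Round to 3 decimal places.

1.407

First evaluate Q_d: 38 − 5.41(18.6) + 0.0045(7500) + 2.7(37) = 38 − 100.626 + 33.75 + 99.9 = 71.024.
∂Q_d/∂P_z = +2.7, so E_xy = 2.7·(37/71.024) ≈ 1.407.
E_xy > 0: the goods are substitutes.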